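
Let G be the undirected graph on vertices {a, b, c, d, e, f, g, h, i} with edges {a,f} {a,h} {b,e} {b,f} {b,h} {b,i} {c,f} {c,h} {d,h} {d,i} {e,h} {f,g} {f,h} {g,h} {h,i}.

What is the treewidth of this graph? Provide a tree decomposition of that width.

Treewidth 2.
One optimal decomposition is:
Bags: B1 = {b, e, h}  B2 = {b, h, i}  B3 = {b, f, h}  B4 = {f, g, h}  B5 = {c, f, h}  B6 = {a, f, h}  B7 = {d, h, i}
Tree: B1–B2, B1–B3, B3–B4, B4–B5, B3–B6, B2–B7

Every bag has size at most 3, so the width is 3 − 1 = 2 and tw(G) ≤ 2. Conversely, {d, h, i} is a clique of size 3, and the vertices of any clique must share a bag in every tree decomposition; so some bag has ≥ 3 vertices and tw(G) ≥ 2. The upper and lower bounds meet at 2, so that is the treewidth.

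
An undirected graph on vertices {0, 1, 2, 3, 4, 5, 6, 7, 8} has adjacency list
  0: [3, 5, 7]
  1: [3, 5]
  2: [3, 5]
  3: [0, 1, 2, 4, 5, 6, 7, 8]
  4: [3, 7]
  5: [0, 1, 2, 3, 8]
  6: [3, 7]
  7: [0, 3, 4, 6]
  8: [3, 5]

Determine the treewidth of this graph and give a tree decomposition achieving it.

Every bag has size at most 3, so the width is 3 − 1 = 2 and tw(G) ≤ 2. For the lower bound, the 3 vertices {3, 4, 7} are pairwise adjacent, and any tree decomposition puts a clique entirely inside one bag — forcing width ≥ 2. Combining the bounds, tw(G) = 2.

Treewidth 2.
One such decomposition:
Bags: B1 = {0, 3, 5}  B2 = {0, 3, 7}  B3 = {3, 5, 8}  B4 = {3, 6, 7}  B5 = {2, 3, 5}  B6 = {1, 3, 5}  B7 = {3, 4, 7}
Tree: B1–B2, B1–B3, B2–B4, B1–B5, B3–B6, B2–B7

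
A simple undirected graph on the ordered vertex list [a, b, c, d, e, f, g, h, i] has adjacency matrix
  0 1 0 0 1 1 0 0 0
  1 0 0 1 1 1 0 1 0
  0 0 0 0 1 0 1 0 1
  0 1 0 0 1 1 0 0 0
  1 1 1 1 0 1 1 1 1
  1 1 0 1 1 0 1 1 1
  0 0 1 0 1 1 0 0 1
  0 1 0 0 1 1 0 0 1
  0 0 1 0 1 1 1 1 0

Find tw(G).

A width-3 tree decomposition is:
Bags: B1 = {b, e, f, h}  B2 = {e, f, h, i}  B3 = {e, f, g, i}  B4 = {a, b, e, f}  B5 = {c, e, g, i}  B6 = {b, d, e, f}
Tree: B1–B2, B2–B3, B1–B4, B3–B5, B1–B6
Every bag has size at most 4, so the width is 4 − 1 = 3 and tw(G) ≤ 3. For the lower bound, the 4 vertices {c, e, g, i} are pairwise adjacent, and any tree decomposition puts a clique entirely inside one bag — forcing width ≥ 3. Hence tw(G) = 3 exactly.

3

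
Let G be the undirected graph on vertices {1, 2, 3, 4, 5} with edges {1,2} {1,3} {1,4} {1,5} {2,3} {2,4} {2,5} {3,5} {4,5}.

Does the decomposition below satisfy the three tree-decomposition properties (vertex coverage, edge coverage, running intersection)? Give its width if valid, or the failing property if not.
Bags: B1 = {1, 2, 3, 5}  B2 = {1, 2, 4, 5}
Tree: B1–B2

Vertex coverage: the bags together contain {1, 2, 3, 4, 5}, the full vertex set. Edge coverage: each edge of G has both endpoints in at least one bag. Running intersection: for every vertex, the bags containing it form a connected subtree. All three properties hold, so this is a valid tree decomposition of width max|bag| − 1 = 3, and hence tw(G) ≤ 3.

Yes; width 3.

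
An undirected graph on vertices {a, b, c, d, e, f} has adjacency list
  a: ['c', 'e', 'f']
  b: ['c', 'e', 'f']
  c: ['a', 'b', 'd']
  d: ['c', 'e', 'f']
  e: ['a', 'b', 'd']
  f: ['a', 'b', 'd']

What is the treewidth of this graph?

3

A width-3 tree decomposition is:
Bags: B1 = {a, b, c, d}  B2 = {a, b, d, f}  B3 = {a, b, d, e}
Tree: B1–B2, B2–B3
Every bag has size at most 4, so the width is 4 − 1 = 3 and tw(G) ≤ 3. For the lower bound: the 4 vertex sets {c,d}, {b,f}, {a}, {e} are disjoint, each induces a connected subgraph, and every pair is joined by at least one edge of G. Contracting each set to a single vertex therefore yields K_{4} as a minor, and since treewidth is minor-monotone, tw(G) ≥ tw(K_{4}) = 3. The upper and lower bounds meet at 3, so that is the treewidth.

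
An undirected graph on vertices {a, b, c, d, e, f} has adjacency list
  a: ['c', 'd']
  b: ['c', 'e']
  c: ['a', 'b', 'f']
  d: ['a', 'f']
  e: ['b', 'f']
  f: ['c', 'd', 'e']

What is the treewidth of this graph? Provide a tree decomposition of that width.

Treewidth 2.
Bags: B1 = {b, e, f}  B2 = {b, c, f}  B3 = {c, d, f}  B4 = {a, c, d}
Tree: B1–B2, B2–B3, B3–B4

Each bag holds 3 vertices, so the decomposition has width 2, which upper-bounds the treewidth. The edges e–b–c–f–e form a cycle, so G is not a tree and its treewidth is at least 2. Combining the bounds, tw(G) = 2.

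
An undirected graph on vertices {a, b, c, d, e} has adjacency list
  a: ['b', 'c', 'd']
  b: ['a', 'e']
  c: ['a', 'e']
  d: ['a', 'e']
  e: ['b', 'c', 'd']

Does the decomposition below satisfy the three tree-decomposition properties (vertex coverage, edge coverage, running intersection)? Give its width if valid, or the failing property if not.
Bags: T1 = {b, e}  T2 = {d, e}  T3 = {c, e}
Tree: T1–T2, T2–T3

A tree decomposition must satisfy three properties: every vertex lies in some bag; for every edge, both endpoints lie together in some bag; and for every vertex, the bags containing it form a connected subtree. Here vertex a appears in no bag, so the decomposition is invalid.

No — vertex a appears in no bag.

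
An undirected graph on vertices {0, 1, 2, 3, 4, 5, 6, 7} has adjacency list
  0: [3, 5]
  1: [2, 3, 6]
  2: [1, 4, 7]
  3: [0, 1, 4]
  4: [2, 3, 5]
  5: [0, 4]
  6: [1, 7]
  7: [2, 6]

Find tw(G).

2

A width-2 tree decomposition is:
Bags: B1 = {1, 6, 7}  B2 = {1, 2, 7}  B3 = {1, 2, 3}  B4 = {2, 3, 4}  B5 = {0, 3, 4}  B6 = {0, 4, 5}
Tree: B1–B2, B2–B3, B3–B4, B4–B5, B5–B6
The largest bag has 3 vertices, giving width 2; this decomposition certifies tw(G) ≤ 2. Since 6–7–2–1–6 is a cycle in G, G is not acyclic. Forests are exactly the graphs of treewidth ≤ 1, so tw(G) ≥ 2. Combining the bounds, tw(G) = 2.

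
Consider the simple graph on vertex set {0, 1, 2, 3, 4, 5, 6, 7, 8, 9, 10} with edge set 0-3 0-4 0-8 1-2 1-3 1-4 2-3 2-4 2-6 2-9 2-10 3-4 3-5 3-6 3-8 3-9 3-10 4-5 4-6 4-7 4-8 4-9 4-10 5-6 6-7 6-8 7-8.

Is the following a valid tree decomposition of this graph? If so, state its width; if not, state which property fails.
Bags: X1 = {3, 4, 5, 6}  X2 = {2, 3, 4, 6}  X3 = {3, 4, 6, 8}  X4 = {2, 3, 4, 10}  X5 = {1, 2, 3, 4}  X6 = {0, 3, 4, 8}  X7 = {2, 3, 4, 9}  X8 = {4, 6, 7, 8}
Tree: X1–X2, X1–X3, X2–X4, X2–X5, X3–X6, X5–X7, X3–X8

Every vertex of G appears in some bag (union = {0, 1, 2, 3, 4, 5, 6, 7, 8, 9, 10}); every edge is covered by a bag; and for each vertex v the set of bags containing v is connected in the bag tree. The decomposition is therefore valid. The largest bag has 4 vertices, so the width is 3.

Yes; width 3.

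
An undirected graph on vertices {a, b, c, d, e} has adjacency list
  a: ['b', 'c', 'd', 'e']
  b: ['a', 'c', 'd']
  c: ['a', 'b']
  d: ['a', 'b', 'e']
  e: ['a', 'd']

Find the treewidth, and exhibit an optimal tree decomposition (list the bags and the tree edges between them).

Treewidth 2.
One such decomposition:
Bags: B1 = {a, d, e}  B2 = {a, b, d}  B3 = {a, b, c}
Tree: B1–B2, B2–B3

The largest bag has 3 vertices, giving width 2; this decomposition certifies tw(G) ≤ 2. Conversely, {a, d, e} is a clique of size 3, and the vertices of any clique must share a bag in every tree decomposition; so some bag has ≥ 3 vertices and tw(G) ≥ 2. Therefore the treewidth is 2.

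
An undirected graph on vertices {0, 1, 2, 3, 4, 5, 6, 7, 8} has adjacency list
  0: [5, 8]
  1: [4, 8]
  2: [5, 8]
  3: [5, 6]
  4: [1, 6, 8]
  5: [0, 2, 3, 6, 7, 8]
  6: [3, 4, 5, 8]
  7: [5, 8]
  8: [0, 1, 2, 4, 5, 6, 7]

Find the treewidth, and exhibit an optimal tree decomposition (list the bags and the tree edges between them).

Each bag holds 3 vertices, so the decomposition has width 2, which upper-bounds the treewidth. For the lower bound, the 3 vertices {1, 4, 8} are pairwise adjacent, and any tree decomposition puts a clique entirely inside one bag — forcing width ≥ 2. Hence tw(G) = 2 exactly.

Treewidth 2.
Bags: B1 = {0, 5, 8}  B2 = {5, 6, 8}  B3 = {2, 5, 8}  B4 = {4, 6, 8}  B5 = {5, 7, 8}  B6 = {3, 5, 6}  B7 = {1, 4, 8}
Tree: B1–B2, B1–B3, B2–B4, B2–B5, B2–B6, B4–B7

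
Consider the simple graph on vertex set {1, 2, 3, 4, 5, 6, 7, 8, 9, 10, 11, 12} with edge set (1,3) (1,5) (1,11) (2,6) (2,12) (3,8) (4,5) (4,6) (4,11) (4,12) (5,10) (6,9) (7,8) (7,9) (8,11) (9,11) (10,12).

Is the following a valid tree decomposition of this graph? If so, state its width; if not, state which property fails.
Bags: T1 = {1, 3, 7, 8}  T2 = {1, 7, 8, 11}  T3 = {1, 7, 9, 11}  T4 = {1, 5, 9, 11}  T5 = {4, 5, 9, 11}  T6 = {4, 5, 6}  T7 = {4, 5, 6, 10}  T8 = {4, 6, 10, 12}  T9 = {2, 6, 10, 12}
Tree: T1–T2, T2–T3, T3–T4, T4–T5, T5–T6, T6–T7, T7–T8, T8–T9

A tree decomposition must satisfy three properties: every vertex lies in some bag; for every edge, both endpoints lie together in some bag; and for every vertex, the bags containing it form a connected subtree. Here edge (9,6) lies in no bag, so the decomposition is invalid.

No — edge (9,6) lies in no bag.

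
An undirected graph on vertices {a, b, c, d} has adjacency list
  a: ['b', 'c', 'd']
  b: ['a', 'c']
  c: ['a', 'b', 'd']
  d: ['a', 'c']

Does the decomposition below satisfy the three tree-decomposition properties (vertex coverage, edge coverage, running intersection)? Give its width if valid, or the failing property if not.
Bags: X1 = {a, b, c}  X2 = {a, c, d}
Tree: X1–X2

Vertex coverage: the bags together contain {a, b, c, d}, the full vertex set. Edge coverage: each edge of G has both endpoints in at least one bag. Running intersection: for every vertex, the bags containing it form a connected subtree. All three properties hold, so this is a valid tree decomposition of width max|bag| − 1 = 2, and hence tw(G) ≤ 2.

Yes; width 2.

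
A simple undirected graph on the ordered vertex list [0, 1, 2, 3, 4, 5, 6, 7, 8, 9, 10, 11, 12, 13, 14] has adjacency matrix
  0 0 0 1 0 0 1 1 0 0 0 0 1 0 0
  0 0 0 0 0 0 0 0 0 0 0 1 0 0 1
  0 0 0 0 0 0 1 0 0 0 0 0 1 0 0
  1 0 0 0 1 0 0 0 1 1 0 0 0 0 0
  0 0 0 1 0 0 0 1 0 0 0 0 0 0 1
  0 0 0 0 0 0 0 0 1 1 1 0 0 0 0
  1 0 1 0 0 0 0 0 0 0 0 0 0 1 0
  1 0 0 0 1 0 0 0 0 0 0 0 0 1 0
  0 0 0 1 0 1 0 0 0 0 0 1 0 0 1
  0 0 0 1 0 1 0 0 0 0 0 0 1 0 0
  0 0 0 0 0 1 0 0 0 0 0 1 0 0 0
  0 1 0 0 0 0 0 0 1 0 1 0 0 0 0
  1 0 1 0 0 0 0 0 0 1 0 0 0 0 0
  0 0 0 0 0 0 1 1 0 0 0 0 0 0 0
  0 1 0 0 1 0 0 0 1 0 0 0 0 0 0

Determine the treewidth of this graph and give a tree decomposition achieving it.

The largest bag has 4 vertices, giving width 3; this decomposition certifies tw(G) ≤ 3. For the lower bound: the 4 vertex sets {1,10,11}, {14}, {8}, {3,4,5,9} are disjoint, each induces a connected subgraph, and every pair is joined by at least one edge of G. Contracting each set to a single vertex therefore yields K_{4} as a minor, and since treewidth is minor-monotone, tw(G) ≥ tw(K_{4}) = 3. The upper and lower bounds meet at 3, so that is the treewidth.

Treewidth 3.
One such decomposition:
Bags: B1 = {1, 10, 11, 14}  B2 = {8, 10, 11, 14}  B3 = {5, 8, 10, 14}  B4 = {4, 5, 8, 14}  B5 = {3, 4, 5, 8}  B6 = {3, 4, 5, 9}  B7 = {3, 4, 7, 9}  B8 = {0, 3, 7, 9}  B9 = {0, 7, 9, 12}  B10 = {0, 7, 12, 13}  B11 = {0, 6, 12, 13}  B12 = {2, 6, 12, 13}
Tree: B1–B2, B2–B3, B3–B4, B4–B5, B5–B6, B6–B7, B7–B8, B8–B9, B9–B10, B10–B11, B11–B12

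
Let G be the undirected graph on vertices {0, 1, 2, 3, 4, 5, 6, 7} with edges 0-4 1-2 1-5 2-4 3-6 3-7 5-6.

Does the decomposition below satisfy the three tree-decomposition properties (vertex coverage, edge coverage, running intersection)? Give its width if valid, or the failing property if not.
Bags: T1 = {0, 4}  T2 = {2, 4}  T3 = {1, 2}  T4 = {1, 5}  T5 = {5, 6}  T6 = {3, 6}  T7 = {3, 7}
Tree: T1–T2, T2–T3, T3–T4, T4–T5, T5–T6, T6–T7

Yes; width 1.

Every vertex of G appears in some bag (union = {0, 1, 2, 3, 4, 5, 6, 7}); every edge is covered by a bag; and for each vertex v the set of bags containing v is connected in the bag tree. The decomposition is therefore valid. The largest bag has 2 vertices, so the width is 1.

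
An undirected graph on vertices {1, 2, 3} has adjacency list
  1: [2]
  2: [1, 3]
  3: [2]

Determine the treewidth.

1

A width-1 tree decomposition is:
Bags: B1 = {1, 2}  B2 = {2, 3}
Tree: B1–B2
The largest bag has 2 vertices, giving width 1; this decomposition certifies tw(G) ≤ 1. Any graph with an edge has treewidth ≥ 1, and G has the edge 2–1. Combining the bounds, tw(G) = 1.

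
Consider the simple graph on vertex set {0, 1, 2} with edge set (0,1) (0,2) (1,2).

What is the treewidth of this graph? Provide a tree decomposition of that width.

With just one bag of size 3, the width is 3 − 1 = 2, so tw(G) ≤ 2. On the other hand G contains the 3-clique {0, 1, 2}. A clique must lie in a single bag of any decomposition, so no decomposition can have width below 2. The upper and lower bounds meet at 2, so that is the treewidth.

Treewidth 2.
Bags: B1 = {0, 1, 2}
Tree: (single bag)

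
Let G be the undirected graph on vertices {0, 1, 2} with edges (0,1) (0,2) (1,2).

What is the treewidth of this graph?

A width-2 tree decomposition is:
Bags: B1 = {0, 1, 2}
Tree: (single bag)
A single bag containing all 3 vertices is trivially a valid decomposition of width 2. For the lower bound, the 3 vertices {0, 1, 2} are pairwise adjacent, and any tree decomposition puts a clique entirely inside one bag — forcing width ≥ 2. Combining the bounds, tw(G) = 2.

2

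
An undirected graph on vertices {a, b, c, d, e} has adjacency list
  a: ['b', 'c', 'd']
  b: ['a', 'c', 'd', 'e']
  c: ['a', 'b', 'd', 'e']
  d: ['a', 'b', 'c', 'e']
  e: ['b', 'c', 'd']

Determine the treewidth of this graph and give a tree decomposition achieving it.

The largest bag has 4 vertices, giving width 3; this decomposition certifies tw(G) ≤ 3. For the lower bound, the 4 vertices {b, c, d, e} are pairwise adjacent, and any tree decomposition puts a clique entirely inside one bag — forcing width ≥ 3. The upper and lower bounds meet at 3, so that is the treewidth.

Treewidth 3.
Bags: B1 = {a, b, c, d}  B2 = {b, c, d, e}
Tree: B1–B2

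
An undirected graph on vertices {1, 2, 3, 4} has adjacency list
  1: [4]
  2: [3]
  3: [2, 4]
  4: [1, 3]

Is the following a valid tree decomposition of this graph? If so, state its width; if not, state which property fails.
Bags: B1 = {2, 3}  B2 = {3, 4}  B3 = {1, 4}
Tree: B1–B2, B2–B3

Checking the three conditions: (i) the bags cover all of {1, 2, 3, 4}; (ii) for each edge, some bag contains both endpoints; (iii) the bags containing any fixed vertex form a subtree. All hold, so the decomposition is valid with width 2 − 1 = 1.

Yes; width 1.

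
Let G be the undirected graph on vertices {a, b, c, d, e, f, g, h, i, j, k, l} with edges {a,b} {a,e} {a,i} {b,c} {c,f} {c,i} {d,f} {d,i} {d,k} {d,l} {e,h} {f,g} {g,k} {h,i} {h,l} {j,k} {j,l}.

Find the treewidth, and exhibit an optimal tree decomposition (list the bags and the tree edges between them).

Every bag has size at most 4, so the width is 4 − 1 = 3 and tw(G) ≤ 3. For the lower bound: the 4 vertex sets {a,b,e}, {c}, {i}, {d,f,h,l} are disjoint, each induces a connected subgraph, and every pair is joined by at least one edge of G. Contracting each set to a single vertex therefore yields K_{4} as a minor, and since treewidth is minor-monotone, tw(G) ≥ tw(K_{4}) = 3. Therefore the treewidth is 3.

Treewidth 3.
One such decomposition:
Bags: B1 = {a, b, c, e}  B2 = {a, c, e, i}  B3 = {c, e, h, i}  B4 = {c, f, h, i}  B5 = {d, f, h, i}  B6 = {d, f, h, l}  B7 = {d, f, g, l}  B8 = {d, g, k, l}  B9 = {g, j, k, l}
Tree: B1–B2, B2–B3, B3–B4, B4–B5, B5–B6, B6–B7, B7–B8, B8–B9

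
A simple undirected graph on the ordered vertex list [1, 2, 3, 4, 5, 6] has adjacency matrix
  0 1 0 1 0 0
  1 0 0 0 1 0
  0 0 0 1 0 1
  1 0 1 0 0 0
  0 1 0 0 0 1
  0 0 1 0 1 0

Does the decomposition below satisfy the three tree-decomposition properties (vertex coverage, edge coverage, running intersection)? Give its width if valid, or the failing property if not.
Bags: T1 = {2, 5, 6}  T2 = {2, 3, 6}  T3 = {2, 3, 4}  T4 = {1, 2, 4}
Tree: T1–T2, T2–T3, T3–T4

Vertex coverage: the bags together contain {1, 2, 3, 4, 5, 6}, the full vertex set. Edge coverage: each edge of G has both endpoints in at least one bag. Running intersection: for every vertex, the bags containing it form a connected subtree. All three properties hold, so this is a valid tree decomposition of width max|bag| − 1 = 2, and hence tw(G) ≤ 2.

Yes; width 2.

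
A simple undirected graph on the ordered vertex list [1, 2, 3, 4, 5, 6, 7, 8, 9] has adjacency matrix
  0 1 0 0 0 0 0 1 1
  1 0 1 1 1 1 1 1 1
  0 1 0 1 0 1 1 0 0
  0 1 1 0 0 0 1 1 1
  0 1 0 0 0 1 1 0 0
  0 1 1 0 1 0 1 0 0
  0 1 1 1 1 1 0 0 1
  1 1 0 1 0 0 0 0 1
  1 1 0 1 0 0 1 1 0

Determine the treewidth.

A width-3 tree decomposition is:
Bags: B1 = {2, 4, 7, 9}  B2 = {2, 4, 8, 9}  B3 = {2, 3, 4, 7}  B4 = {2, 3, 6, 7}  B5 = {1, 2, 8, 9}  B6 = {2, 5, 6, 7}
Tree: B1–B2, B1–B3, B3–B4, B2–B5, B4–B6
Each bag holds 4 vertices, so the decomposition has width 3, which upper-bounds the treewidth. On the other hand G contains the 4-clique {1, 2, 8, 9}. A clique must lie in a single bag of any decomposition, so no decomposition can have width below 3. Combining the bounds, tw(G) = 3.

3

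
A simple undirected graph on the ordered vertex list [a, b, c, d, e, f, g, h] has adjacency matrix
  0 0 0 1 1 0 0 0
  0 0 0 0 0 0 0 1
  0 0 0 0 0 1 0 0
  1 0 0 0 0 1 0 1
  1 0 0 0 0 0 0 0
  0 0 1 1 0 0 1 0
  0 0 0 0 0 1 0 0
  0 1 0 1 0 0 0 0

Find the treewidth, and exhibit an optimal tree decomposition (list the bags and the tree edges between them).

The largest bag has 2 vertices, giving width 1; this decomposition certifies tw(G) ≤ 1. G has an edge, so its treewidth is at least 1. Hence tw(G) = 1 exactly.

Treewidth 1.
Bags: B1 = {c, f}  B2 = {d, f}  B3 = {a, d}  B4 = {d, h}  B5 = {b, h}  B6 = {f, g}  B7 = {a, e}
Tree: B1–B2, B2–B3, B2–B4, B4–B5, B2–B6, B3–B7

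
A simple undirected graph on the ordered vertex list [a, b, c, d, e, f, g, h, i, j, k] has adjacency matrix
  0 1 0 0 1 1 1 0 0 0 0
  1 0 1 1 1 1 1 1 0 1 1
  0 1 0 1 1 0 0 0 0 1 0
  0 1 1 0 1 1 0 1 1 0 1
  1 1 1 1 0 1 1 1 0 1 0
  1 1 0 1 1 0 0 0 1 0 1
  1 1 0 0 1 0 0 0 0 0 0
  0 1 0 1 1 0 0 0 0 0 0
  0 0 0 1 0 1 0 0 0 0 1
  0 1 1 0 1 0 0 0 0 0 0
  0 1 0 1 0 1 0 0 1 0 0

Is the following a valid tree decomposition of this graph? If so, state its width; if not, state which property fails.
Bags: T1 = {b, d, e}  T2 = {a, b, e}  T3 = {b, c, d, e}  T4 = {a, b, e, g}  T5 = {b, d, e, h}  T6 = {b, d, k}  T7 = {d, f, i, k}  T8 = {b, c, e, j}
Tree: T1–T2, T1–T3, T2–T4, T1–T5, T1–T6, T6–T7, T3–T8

No — edge (f,e) lies in no bag.

A tree decomposition must satisfy three properties: every vertex lies in some bag; for every edge, both endpoints lie together in some bag; and for every vertex, the bags containing it form a connected subtree. Here edge (f,e) lies in no bag, so the decomposition is invalid.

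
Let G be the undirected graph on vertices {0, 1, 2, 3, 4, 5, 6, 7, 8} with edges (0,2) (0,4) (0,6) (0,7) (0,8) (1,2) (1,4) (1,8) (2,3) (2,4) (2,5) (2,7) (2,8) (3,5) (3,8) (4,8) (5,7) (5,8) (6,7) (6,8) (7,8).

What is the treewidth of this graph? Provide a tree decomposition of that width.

Every bag has size at most 4, so the width is 4 − 1 = 3 and tw(G) ≤ 3. Conversely, {0, 2, 4, 8} is a clique of size 4, and the vertices of any clique must share a bag in every tree decomposition; so some bag has ≥ 4 vertices and tw(G) ≥ 3. Hence tw(G) = 3 exactly.

Treewidth 3.
Bags: B1 = {0, 2, 4, 8}  B2 = {0, 2, 7, 8}  B3 = {1, 2, 4, 8}  B4 = {2, 5, 7, 8}  B5 = {0, 6, 7, 8}  B6 = {2, 3, 5, 8}
Tree: B1–B2, B1–B3, B2–B4, B2–B5, B4–B6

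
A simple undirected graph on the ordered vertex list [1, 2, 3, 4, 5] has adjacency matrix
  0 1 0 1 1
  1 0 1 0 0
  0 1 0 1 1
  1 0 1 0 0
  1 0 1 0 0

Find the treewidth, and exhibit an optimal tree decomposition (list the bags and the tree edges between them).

Every bag has size at most 3, so the width is 3 − 1 = 2 and tw(G) ≤ 2. Since 3–2–1–5–3 is a cycle in G, G is not acyclic. Forests are exactly the graphs of treewidth ≤ 1, so tw(G) ≥ 2. Therefore the treewidth is 2.

Treewidth 2.
One optimal decomposition is:
Bags: B1 = {1, 2, 3}  B2 = {1, 3, 5}  B3 = {1, 3, 4}
Tree: B1–B2, B2–B3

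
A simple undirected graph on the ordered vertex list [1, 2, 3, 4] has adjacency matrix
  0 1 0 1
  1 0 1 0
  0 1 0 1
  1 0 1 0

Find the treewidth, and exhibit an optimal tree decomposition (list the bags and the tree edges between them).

Every bag has size at most 3, so the width is 3 − 1 = 2 and tw(G) ≤ 2. For the lower bound, G contains the cycle 4–3–2–1–4, so G is not a forest; only forests have treewidth ≤ 1, hence tw(G) ≥ 2. Therefore the treewidth is 2.

Treewidth 2.
One such decomposition:
Bags: B1 = {2, 3, 4}  B2 = {1, 2, 4}
Tree: B1–B2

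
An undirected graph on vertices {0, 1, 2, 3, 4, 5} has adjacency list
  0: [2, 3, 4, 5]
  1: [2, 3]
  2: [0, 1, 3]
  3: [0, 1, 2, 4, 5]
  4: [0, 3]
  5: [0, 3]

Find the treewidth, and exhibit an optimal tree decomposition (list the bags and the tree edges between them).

Treewidth 2.
Bags: B1 = {1, 2, 3}  B2 = {0, 2, 3}  B3 = {0, 3, 5}  B4 = {0, 3, 4}
Tree: B1–B2, B2–B3, B3–B4

The largest bag has 3 vertices, giving width 2; this decomposition certifies tw(G) ≤ 2. Conversely, {0, 2, 3} is a clique of size 3, and the vertices of any clique must share a bag in every tree decomposition; so some bag has ≥ 3 vertices and tw(G) ≥ 2. Hence tw(G) = 2 exactly.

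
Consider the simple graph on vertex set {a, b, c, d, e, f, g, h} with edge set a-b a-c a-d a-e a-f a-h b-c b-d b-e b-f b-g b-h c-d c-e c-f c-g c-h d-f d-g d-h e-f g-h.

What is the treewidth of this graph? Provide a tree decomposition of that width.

Each bag holds 5 vertices, so the decomposition has width 4, which upper-bounds the treewidth. On the other hand G contains the 5-clique {b, c, d, g, h}. A clique must lie in a single bag of any decomposition, so no decomposition can have width below 4. Hence tw(G) = 4 exactly.

Treewidth 4.
Bags: B1 = {a, b, c, d, h}  B2 = {b, c, d, g, h}  B3 = {a, b, c, d, f}  B4 = {a, b, c, e, f}
Tree: B1–B2, B1–B3, B3–B4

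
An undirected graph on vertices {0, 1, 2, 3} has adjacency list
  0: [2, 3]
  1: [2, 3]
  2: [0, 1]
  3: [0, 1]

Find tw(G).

2

A width-2 tree decomposition is:
Bags: B1 = {0, 1, 3}  B2 = {0, 1, 2}
Tree: B1–B2
The largest bag has 3 vertices, giving width 2; this decomposition certifies tw(G) ≤ 2. The edges 0–3–1–2–0 form a cycle, so G is not a tree and its treewidth is at least 2. The upper and lower bounds meet at 2, so that is the treewidth.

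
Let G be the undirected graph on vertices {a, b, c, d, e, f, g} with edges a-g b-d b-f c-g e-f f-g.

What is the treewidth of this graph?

A width-1 tree decomposition is:
Bags: B1 = {f, g}  B2 = {b, f}  B3 = {b, d}  B4 = {c, g}  B5 = {a, g}  B6 = {e, f}
Tree: B1–B2, B2–B3, B1–B4, B1–B5, B2–B6
The largest bag has 2 vertices, giving width 1; this decomposition certifies tw(G) ≤ 1. Any graph with an edge has treewidth ≥ 1, and G has the edge f–g. The upper and lower bounds meet at 1, so that is the treewidth.

1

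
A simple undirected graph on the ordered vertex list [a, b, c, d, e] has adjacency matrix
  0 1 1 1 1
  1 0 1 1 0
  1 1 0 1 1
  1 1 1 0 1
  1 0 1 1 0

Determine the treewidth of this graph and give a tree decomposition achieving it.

The largest bag has 4 vertices, giving width 3; this decomposition certifies tw(G) ≤ 3. Conversely, {a, c, d, e} is a clique of size 4, and the vertices of any clique must share a bag in every tree decomposition; so some bag has ≥ 4 vertices and tw(G) ≥ 3. Hence tw(G) = 3 exactly.

Treewidth 3.
One such decomposition:
Bags: B1 = {a, c, d, e}  B2 = {a, b, c, d}
Tree: B1–B2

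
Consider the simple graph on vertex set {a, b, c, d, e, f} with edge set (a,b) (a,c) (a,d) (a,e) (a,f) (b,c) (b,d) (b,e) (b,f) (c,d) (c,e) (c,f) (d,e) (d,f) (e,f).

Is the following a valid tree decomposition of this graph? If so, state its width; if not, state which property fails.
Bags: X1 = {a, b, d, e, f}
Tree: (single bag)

No — vertex c appears in no bag.

A tree decomposition must satisfy three properties: every vertex lies in some bag; for every edge, both endpoints lie together in some bag; and for every vertex, the bags containing it form a connected subtree. Here vertex c appears in no bag, so the decomposition is invalid.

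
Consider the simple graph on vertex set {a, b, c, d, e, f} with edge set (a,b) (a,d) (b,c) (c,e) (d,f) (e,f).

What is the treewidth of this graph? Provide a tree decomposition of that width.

The largest bag has 3 vertices, giving width 2; this decomposition certifies tw(G) ≤ 2. For the lower bound, G contains the cycle c–e–f–d–a–b–c, so G is not a forest; only forests have treewidth ≤ 1, hence tw(G) ≥ 2. Hence tw(G) = 2 exactly.

Treewidth 2.
One optimal decomposition is:
Bags: B1 = {c, e, f}  B2 = {c, d, f}  B3 = {a, c, d}  B4 = {a, b, c}
Tree: B1–B2, B2–B3, B3–B4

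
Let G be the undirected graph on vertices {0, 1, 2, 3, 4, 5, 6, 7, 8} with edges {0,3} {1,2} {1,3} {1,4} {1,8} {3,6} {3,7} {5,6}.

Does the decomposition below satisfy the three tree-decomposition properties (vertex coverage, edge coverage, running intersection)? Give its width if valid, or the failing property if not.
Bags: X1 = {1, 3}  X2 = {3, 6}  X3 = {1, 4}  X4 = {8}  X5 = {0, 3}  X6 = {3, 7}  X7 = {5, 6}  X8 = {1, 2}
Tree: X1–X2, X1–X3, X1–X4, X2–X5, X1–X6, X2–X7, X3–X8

A tree decomposition must satisfy three properties: every vertex lies in some bag; for every edge, both endpoints lie together in some bag; and for every vertex, the bags containing it form a connected subtree. Here edge (1,8) lies in no bag, so the decomposition is invalid.

No — edge (1,8) lies in no bag.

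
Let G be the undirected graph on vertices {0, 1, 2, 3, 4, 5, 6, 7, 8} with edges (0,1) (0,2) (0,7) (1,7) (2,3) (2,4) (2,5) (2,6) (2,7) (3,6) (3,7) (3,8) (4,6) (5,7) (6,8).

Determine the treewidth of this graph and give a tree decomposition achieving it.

Each bag holds 3 vertices, so the decomposition has width 2, which upper-bounds the treewidth. On the other hand G contains the 3-clique {3, 6, 8}. A clique must lie in a single bag of any decomposition, so no decomposition can have width below 2. Hence tw(G) = 2 exactly.

Treewidth 2.
One such decomposition:
Bags: B1 = {2, 3, 7}  B2 = {2, 3, 6}  B3 = {0, 2, 7}  B4 = {2, 4, 6}  B5 = {3, 6, 8}  B6 = {0, 1, 7}  B7 = {2, 5, 7}
Tree: B1–B2, B1–B3, B2–B4, B2–B5, B3–B6, B1–B7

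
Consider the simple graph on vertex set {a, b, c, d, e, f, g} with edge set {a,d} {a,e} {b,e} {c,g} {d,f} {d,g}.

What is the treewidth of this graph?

A width-1 tree decomposition is:
Bags: B1 = {a, d}  B2 = {d, g}  B3 = {a, e}  B4 = {d, f}  B5 = {c, g}  B6 = {b, e}
Tree: B1–B2, B1–B3, B2–B4, B2–B5, B3–B6
Every bag has size at most 2, so the width is 2 − 1 = 1 and tw(G) ≤ 1. Any graph with an edge has treewidth ≥ 1, and G has the edge a–d. Therefore the treewidth is 1.

1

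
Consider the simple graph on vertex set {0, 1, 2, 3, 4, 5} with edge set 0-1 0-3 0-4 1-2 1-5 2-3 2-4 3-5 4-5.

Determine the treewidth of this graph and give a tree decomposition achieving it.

Every bag has size at most 4, so the width is 4 − 1 = 3 and tw(G) ≤ 3. For the lower bound: the 4 vertex sets {4,5}, {0,1}, {2}, {3} are disjoint, each induces a connected subgraph, and every pair is joined by at least one edge of G. Contracting each set to a single vertex therefore yields K_{4} as a minor, and since treewidth is minor-monotone, tw(G) ≥ tw(K_{4}) = 3. Hence tw(G) = 3 exactly.

Treewidth 3.
One optimal decomposition is:
Bags: B1 = {0, 2, 4, 5}  B2 = {0, 1, 2, 5}  B3 = {0, 2, 3, 5}
Tree: B1–B2, B2–B3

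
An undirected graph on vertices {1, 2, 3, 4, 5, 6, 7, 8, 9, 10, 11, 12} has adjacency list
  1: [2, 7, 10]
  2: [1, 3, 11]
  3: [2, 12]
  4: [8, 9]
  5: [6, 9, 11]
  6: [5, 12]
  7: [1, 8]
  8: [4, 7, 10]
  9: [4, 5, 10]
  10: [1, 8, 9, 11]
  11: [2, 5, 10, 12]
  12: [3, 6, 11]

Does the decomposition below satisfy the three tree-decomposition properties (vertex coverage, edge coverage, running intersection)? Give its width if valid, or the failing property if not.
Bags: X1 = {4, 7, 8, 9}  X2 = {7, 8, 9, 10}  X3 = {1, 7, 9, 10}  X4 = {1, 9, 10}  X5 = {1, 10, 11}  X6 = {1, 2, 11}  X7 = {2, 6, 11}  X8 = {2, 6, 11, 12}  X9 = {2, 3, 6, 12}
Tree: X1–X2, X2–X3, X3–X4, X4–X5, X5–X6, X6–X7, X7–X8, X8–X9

No — vertex 5 appears in no bag.

A tree decomposition must satisfy three properties: every vertex lies in some bag; for every edge, both endpoints lie together in some bag; and for every vertex, the bags containing it form a connected subtree. Here vertex 5 appears in no bag, so the decomposition is invalid.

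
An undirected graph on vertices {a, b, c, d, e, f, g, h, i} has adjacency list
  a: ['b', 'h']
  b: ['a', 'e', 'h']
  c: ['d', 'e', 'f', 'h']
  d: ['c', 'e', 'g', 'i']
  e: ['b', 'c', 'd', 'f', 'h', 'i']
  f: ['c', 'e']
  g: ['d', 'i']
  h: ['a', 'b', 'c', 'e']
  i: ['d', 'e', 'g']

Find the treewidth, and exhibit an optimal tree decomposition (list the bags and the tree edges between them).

Every bag has size at most 3, so the width is 3 − 1 = 2 and tw(G) ≤ 2. On the other hand G contains the 3-clique {d, g, i}. A clique must lie in a single bag of any decomposition, so no decomposition can have width below 2. Therefore the treewidth is 2.

Treewidth 2.
One optimal decomposition is:
Bags: B1 = {c, e, f}  B2 = {c, e, h}  B3 = {c, d, e}  B4 = {b, e, h}  B5 = {a, b, h}  B6 = {d, e, i}  B7 = {d, g, i}
Tree: B1–B2, B2–B3, B2–B4, B4–B5, B3–B6, B6–B7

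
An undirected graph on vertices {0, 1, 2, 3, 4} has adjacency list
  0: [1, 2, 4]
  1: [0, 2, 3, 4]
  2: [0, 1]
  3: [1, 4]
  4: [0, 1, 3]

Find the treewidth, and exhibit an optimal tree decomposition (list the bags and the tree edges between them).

Each bag holds 3 vertices, so the decomposition has width 2, which upper-bounds the treewidth. For the lower bound, the 3 vertices {0, 1, 2} are pairwise adjacent, and any tree decomposition puts a clique entirely inside one bag — forcing width ≥ 2. The upper and lower bounds meet at 2, so that is the treewidth.

Treewidth 2.
Bags: B1 = {0, 1, 4}  B2 = {0, 1, 2}  B3 = {1, 3, 4}
Tree: B1–B2, B1–B3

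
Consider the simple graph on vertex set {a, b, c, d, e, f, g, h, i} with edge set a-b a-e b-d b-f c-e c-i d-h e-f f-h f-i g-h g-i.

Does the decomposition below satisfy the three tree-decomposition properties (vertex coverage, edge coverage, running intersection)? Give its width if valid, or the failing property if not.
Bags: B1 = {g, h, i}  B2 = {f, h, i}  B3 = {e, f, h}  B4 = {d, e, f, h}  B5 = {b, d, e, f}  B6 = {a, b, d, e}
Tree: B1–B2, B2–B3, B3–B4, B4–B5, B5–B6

A tree decomposition must satisfy three properties: every vertex lies in some bag; for every edge, both endpoints lie together in some bag; and for every vertex, the bags containing it form a connected subtree. Here vertex c appears in no bag, so the decomposition is invalid.

No — vertex c appears in no bag.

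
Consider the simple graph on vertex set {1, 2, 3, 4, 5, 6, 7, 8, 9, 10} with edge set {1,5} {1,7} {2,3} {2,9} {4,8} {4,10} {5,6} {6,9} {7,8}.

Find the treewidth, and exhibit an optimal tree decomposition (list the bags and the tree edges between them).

Treewidth 1.
One optimal decomposition is:
Bags: B1 = {2, 3}  B2 = {2, 9}  B3 = {6, 9}  B4 = {5, 6}  B5 = {1, 5}  B6 = {1, 7}  B7 = {7, 8}  B8 = {4, 8}  B9 = {4, 10}
Tree: B1–B2, B2–B3, B3–B4, B4–B5, B5–B6, B6–B7, B7–B8, B8–B9

Every bag has size at most 2, so the width is 2 − 1 = 1 and tw(G) ≤ 1. Since G has at least one edge (e.g. 3–2), it is not an edgeless graph, so tw(G) ≥ 1. The upper and lower bounds meet at 1, so that is the treewidth.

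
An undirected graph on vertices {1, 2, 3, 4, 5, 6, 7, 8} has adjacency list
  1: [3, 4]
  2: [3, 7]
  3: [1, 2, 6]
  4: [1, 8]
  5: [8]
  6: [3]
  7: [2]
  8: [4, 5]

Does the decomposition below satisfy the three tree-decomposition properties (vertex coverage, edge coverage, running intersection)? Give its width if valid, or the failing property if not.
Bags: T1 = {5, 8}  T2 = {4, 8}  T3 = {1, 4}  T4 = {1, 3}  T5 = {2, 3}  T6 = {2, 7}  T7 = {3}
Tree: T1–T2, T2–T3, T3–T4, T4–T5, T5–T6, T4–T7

A tree decomposition must satisfy three properties: every vertex lies in some bag; for every edge, both endpoints lie together in some bag; and for every vertex, the bags containing it form a connected subtree. Here vertex 6 appears in no bag, so the decomposition is invalid.

No — vertex 6 appears in no bag.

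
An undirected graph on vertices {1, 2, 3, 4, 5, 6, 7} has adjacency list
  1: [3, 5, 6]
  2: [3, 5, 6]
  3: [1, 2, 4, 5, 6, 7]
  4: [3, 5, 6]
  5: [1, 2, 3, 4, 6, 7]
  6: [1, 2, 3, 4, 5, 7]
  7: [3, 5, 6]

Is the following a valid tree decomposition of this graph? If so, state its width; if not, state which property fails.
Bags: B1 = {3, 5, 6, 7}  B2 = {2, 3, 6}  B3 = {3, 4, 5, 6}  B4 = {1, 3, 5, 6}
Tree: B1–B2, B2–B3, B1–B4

A tree decomposition must satisfy three properties: every vertex lies in some bag; for every edge, both endpoints lie together in some bag; and for every vertex, the bags containing it form a connected subtree. Here edge (5,2) lies in no bag, so the decomposition is invalid.

No — edge (5,2) lies in no bag.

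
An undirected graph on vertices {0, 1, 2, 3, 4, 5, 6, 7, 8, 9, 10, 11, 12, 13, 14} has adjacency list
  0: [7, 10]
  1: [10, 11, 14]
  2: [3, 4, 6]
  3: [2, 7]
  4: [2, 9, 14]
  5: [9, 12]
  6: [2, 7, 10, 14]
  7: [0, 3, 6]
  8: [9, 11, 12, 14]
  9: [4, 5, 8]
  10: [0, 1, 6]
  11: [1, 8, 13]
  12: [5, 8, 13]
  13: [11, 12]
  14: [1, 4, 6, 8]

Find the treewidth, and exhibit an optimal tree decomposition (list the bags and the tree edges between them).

Each bag holds 4 vertices, so the decomposition has width 3, which upper-bounds the treewidth. For the lower bound: the 4 vertex sets {5,12,13}, {11}, {8}, {1,4,9,14} are disjoint, each induces a connected subgraph, and every pair is joined by at least one edge of G. Contracting each set to a single vertex therefore yields K_{4} as a minor, and since treewidth is minor-monotone, tw(G) ≥ tw(K_{4}) = 3. Hence tw(G) = 3 exactly.

Treewidth 3.
One such decomposition:
Bags: B1 = {5, 11, 12, 13}  B2 = {5, 8, 11, 12}  B3 = {5, 8, 9, 11}  B4 = {1, 8, 9, 11}  B5 = {1, 8, 9, 14}  B6 = {1, 4, 9, 14}  B7 = {1, 4, 10, 14}  B8 = {4, 6, 10, 14}  B9 = {2, 4, 6, 10}  B10 = {0, 2, 6, 10}  B11 = {0, 2, 6, 7}  B12 = {0, 2, 3, 7}
Tree: B1–B2, B2–B3, B3–B4, B4–B5, B5–B6, B6–B7, B7–B8, B8–B9, B9–B10, B10–B11, B11–B12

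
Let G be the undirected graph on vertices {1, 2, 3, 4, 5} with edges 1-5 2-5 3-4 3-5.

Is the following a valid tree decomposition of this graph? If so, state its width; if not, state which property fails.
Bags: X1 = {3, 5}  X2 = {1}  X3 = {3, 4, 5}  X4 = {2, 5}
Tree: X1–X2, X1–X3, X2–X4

No — edge (5,1) lies in no bag.

A tree decomposition must satisfy three properties: every vertex lies in some bag; for every edge, both endpoints lie together in some bag; and for every vertex, the bags containing it form a connected subtree. Here edge (5,1) lies in no bag, so the decomposition is invalid.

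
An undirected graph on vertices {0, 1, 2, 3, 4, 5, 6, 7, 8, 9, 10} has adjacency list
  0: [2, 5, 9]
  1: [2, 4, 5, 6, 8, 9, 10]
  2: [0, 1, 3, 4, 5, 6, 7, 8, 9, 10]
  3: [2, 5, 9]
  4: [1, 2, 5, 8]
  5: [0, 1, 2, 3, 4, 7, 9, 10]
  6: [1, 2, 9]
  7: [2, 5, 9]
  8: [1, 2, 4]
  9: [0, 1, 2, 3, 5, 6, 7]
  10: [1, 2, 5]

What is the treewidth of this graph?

3

A width-3 tree decomposition is:
Bags: B1 = {1, 2, 5, 9}  B2 = {1, 2, 5, 10}  B3 = {1, 2, 6, 9}  B4 = {1, 2, 4, 5}  B5 = {2, 5, 7, 9}  B6 = {1, 2, 4, 8}  B7 = {0, 2, 5, 9}  B8 = {2, 3, 5, 9}
Tree: B1–B2, B1–B3, B2–B4, B1–B5, B4–B6, B1–B7, B1–B8
Every bag has size at most 4, so the width is 4 − 1 = 3 and tw(G) ≤ 3. On the other hand G contains the 4-clique {1, 2, 4, 8}. A clique must lie in a single bag of any decomposition, so no decomposition can have width below 3. Hence tw(G) = 3 exactly.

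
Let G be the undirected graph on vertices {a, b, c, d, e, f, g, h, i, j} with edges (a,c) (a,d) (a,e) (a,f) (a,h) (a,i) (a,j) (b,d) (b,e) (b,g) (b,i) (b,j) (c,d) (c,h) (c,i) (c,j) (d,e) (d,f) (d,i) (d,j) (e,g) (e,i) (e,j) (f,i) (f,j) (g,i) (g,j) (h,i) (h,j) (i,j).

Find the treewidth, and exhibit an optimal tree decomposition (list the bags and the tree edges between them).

Every bag has size at most 5, so the width is 5 − 1 = 4 and tw(G) ≤ 4. For the lower bound, the 5 vertices {a, d, e, i, j} are pairwise adjacent, and any tree decomposition puts a clique entirely inside one bag — forcing width ≥ 4. The upper and lower bounds meet at 4, so that is the treewidth.

Treewidth 4.
Bags: B1 = {a, d, e, i, j}  B2 = {a, c, d, i, j}  B3 = {a, c, h, i, j}  B4 = {b, d, e, i, j}  B5 = {a, d, f, i, j}  B6 = {b, e, g, i, j}
Tree: B1–B2, B2–B3, B1–B4, B2–B5, B4–B6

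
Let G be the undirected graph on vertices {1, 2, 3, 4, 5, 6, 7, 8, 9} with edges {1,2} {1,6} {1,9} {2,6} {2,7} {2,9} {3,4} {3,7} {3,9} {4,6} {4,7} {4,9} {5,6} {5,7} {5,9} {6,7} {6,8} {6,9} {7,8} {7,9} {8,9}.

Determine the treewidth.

3

A width-3 tree decomposition is:
Bags: B1 = {2, 6, 7, 9}  B2 = {1, 2, 6, 9}  B3 = {4, 6, 7, 9}  B4 = {6, 7, 8, 9}  B5 = {3, 4, 7, 9}  B6 = {5, 6, 7, 9}
Tree: B1–B2, B1–B3, B3–B4, B3–B5, B3–B6
Every bag has size at most 4, so the width is 4 − 1 = 3 and tw(G) ≤ 3. For the lower bound, the 4 vertices {3, 4, 7, 9} are pairwise adjacent, and any tree decomposition puts a clique entirely inside one bag — forcing width ≥ 3. Hence tw(G) = 3 exactly.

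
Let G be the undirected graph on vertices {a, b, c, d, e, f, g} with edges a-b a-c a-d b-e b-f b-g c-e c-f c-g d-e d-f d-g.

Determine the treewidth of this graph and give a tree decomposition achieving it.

Treewidth 3.
Bags: B1 = {b, c, d, f}  B2 = {a, b, c, d}  B3 = {b, c, d, g}  B4 = {b, c, d, e}
Tree: B1–B2, B2–B3, B3–B4

The largest bag has 4 vertices, giving width 3; this decomposition certifies tw(G) ≤ 3. For the lower bound: the 4 vertex sets {b,f}, {a,c}, {d}, {g} are disjoint, each induces a connected subgraph, and every pair is joined by at least one edge of G. Contracting each set to a single vertex therefore yields K_{4} as a minor, and since treewidth is minor-monotone, tw(G) ≥ tw(K_{4}) = 3. Hence tw(G) = 3 exactly.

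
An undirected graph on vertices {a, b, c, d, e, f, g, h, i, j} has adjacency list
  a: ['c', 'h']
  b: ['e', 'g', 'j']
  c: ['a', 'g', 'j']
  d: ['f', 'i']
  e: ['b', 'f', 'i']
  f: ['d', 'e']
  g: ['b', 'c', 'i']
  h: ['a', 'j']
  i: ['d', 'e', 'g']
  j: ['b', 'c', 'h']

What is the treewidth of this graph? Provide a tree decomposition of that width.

Each bag holds 3 vertices, so the decomposition has width 2, which upper-bounds the treewidth. For the lower bound, G contains the cycle f–d–i–e–f, so G is not a forest; only forests have treewidth ≤ 1, hence tw(G) ≥ 2. Therefore the treewidth is 2.

Treewidth 2.
One optimal decomposition is:
Bags: B1 = {d, e, f}  B2 = {d, e, i}  B3 = {b, e, i}  B4 = {b, g, i}  B5 = {b, g, j}  B6 = {c, g, j}  B7 = {c, h, j}  B8 = {a, c, h}
Tree: B1–B2, B2–B3, B3–B4, B4–B5, B5–B6, B6–B7, B7–B8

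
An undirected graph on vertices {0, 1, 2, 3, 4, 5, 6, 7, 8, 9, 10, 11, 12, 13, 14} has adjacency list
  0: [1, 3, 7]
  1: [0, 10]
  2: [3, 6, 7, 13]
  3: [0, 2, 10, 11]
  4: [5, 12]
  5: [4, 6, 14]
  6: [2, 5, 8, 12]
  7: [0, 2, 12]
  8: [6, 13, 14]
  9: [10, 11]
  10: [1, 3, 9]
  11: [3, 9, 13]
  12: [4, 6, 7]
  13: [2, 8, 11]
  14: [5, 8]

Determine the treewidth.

A width-3 tree decomposition is:
Bags: B1 = {4, 5, 8, 14}  B2 = {4, 5, 6, 8}  B3 = {4, 6, 8, 12}  B4 = {6, 8, 12, 13}  B5 = {2, 6, 12, 13}  B6 = {2, 7, 12, 13}  B7 = {2, 7, 11, 13}  B8 = {2, 3, 7, 11}  B9 = {0, 3, 7, 11}  B10 = {0, 3, 9, 11}  B11 = {0, 3, 9, 10}  B12 = {0, 1, 9, 10}
Tree: B1–B2, B2–B3, B3–B4, B4–B5, B5–B6, B6–B7, B7–B8, B8–B9, B9–B10, B10–B11, B11–B12
The largest bag has 4 vertices, giving width 3; this decomposition certifies tw(G) ≤ 3. For the lower bound: the 4 vertex sets {4,5,14}, {8}, {6}, {2,7,12,13} are disjoint, each induces a connected subgraph, and every pair is joined by at least one edge of G. Contracting each set to a single vertex therefore yields K_{4} as a minor, and since treewidth is minor-monotone, tw(G) ≥ tw(K_{4}) = 3. Combining the bounds, tw(G) = 3.

3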